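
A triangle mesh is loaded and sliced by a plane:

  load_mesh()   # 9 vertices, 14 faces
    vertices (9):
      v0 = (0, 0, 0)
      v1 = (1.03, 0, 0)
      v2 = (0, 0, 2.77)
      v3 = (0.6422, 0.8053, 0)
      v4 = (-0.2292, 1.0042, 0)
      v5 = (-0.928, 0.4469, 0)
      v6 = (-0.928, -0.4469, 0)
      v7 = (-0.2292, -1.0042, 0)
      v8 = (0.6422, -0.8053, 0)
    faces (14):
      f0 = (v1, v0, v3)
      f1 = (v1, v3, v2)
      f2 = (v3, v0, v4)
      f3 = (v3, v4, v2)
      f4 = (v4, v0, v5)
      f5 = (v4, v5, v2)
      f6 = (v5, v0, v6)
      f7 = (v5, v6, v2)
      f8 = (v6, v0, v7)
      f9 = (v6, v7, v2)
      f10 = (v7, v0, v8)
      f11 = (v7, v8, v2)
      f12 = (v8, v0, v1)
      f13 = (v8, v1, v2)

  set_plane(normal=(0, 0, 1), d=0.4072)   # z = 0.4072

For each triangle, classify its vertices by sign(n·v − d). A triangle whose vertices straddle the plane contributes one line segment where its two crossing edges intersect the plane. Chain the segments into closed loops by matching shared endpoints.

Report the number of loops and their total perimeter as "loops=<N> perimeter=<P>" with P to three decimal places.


Straddling triangles (7 of 14):
  (v1,v3,v2) [--+] → (0.547794, 0.686918, 0.4072)–(0.878586, 0, 0.4072)  len=0.7624
  (v3,v4,v2) [--+] → (-0.195507, 0.856579, 0.4072)–(0.547794, 0.686918, 0.4072)  len=0.7624
  (v4,v5,v2) [--+] → (-0.791581, 0.381204, 0.4072)–(-0.195507, 0.856579, 0.4072)  len=0.7624
  (v5,v6,v2) [--+] → (-0.791581, -0.381204, 0.4072)–(-0.791581, 0.381204, 0.4072)  len=0.7624
  (v6,v7,v2) [--+] → (-0.195507, -0.856579, 0.4072)–(-0.791581, -0.381204, 0.4072)  len=0.7624
  (v7,v8,v2) [--+] → (0.547794, -0.686918, 0.4072)–(-0.195507, -0.856579, 0.4072)  len=0.7624
  (v8,v1,v2) [--+] → (0.878586, 0, 0.4072)–(0.547794, -0.686918, 0.4072)  len=0.7624

Chained into 1 loop(s):
  loop 1: 7 segments, perimeter = 5.3369
Total perimeter = 5.337

loops=1 perimeter=5.337


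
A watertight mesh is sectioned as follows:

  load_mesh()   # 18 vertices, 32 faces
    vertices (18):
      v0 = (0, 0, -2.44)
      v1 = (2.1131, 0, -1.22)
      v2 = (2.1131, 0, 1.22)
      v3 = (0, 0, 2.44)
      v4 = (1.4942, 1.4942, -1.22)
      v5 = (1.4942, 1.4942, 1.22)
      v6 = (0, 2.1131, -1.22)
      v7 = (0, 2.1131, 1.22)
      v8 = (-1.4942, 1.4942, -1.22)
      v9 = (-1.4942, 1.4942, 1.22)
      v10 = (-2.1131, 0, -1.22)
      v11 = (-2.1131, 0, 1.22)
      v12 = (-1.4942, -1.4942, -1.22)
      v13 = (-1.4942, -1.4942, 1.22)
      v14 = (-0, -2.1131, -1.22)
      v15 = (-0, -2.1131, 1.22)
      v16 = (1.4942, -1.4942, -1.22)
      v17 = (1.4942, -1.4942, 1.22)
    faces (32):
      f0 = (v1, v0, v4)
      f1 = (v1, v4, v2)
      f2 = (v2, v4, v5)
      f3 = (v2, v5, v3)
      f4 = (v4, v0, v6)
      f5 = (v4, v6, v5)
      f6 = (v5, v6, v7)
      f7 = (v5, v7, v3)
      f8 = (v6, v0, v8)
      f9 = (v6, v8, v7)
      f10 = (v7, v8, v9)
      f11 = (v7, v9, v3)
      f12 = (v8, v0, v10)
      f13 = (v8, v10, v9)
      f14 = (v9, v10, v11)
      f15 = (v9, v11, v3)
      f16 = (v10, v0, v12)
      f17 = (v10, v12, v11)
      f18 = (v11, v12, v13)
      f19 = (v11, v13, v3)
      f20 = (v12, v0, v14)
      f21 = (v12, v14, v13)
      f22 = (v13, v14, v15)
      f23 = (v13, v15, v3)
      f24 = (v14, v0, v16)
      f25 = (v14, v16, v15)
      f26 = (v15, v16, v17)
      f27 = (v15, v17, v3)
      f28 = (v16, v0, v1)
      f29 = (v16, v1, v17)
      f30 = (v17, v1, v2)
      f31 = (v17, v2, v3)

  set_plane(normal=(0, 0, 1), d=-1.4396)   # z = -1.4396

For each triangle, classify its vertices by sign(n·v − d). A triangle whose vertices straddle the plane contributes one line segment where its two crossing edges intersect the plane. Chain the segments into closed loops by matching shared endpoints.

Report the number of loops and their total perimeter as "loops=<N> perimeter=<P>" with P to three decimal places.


loops=1 perimeter=10.610

Straddling triangles (8 of 32):
  (v1,v0,v4) [+-+] → (1.73274, 0, -1.4396)–(1.22524, 1.22524, -1.4396)  len=1.3262
  (v4,v0,v6) [+-+] → (1.22524, 1.22524, -1.4396)–(0, 1.73274, -1.4396)  len=1.3262
  (v6,v0,v8) [+-+] → (0, 1.73274, -1.4396)–(-1.22524, 1.22524, -1.4396)  len=1.3262
  (v8,v0,v10) [+-+] → (-1.22524, 1.22524, -1.4396)–(-1.73274, 0, -1.4396)  len=1.3262
  (v10,v0,v12) [+-+] → (-1.73274, 0, -1.4396)–(-1.22524, -1.22524, -1.4396)  len=1.3262
  (v12,v0,v14) [+-+] → (-1.22524, -1.22524, -1.4396)–(0, -1.73274, -1.4396)  len=1.3262
  (v14,v0,v16) [+-+] → (0, -1.73274, -1.4396)–(1.22524, -1.22524, -1.4396)  len=1.3262
  (v16,v0,v1) [+-+] → (1.22524, -1.22524, -1.4396)–(1.73274, 0, -1.4396)  len=1.3262

Chained into 1 loop(s):
  loop 1: 8 segments, perimeter = 10.6095
Total perimeter = 10.610


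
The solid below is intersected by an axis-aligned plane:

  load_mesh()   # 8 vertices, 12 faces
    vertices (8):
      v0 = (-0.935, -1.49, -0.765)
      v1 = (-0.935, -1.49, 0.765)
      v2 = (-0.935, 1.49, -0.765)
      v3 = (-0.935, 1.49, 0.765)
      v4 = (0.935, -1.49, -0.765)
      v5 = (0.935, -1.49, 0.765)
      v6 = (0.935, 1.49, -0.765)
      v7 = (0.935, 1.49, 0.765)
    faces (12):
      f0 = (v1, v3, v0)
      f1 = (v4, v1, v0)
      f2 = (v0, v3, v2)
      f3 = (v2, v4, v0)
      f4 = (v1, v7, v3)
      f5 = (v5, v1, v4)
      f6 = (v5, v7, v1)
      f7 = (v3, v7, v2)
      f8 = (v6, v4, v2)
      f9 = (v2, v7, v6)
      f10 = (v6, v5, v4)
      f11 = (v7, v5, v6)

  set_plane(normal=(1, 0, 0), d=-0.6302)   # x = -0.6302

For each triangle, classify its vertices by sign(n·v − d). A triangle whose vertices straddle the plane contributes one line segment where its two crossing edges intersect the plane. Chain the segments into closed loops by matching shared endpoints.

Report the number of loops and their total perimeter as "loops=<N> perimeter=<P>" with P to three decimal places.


Straddling triangles (8 of 12):
  (v4,v1,v0) [+--] → (-0.6302, -1.49, 0.515618)–(-0.6302, -1.49, -0.765)  len=1.2806
  (v2,v4,v0) [-+-] → (-0.6302, 1.00428, -0.765)–(-0.6302, -1.49, -0.765)  len=2.4943
  (v1,v7,v3) [-+-] → (-0.6302, -1.00428, 0.765)–(-0.6302, 1.49, 0.765)  len=2.4943
  (v5,v1,v4) [+-+] → (-0.6302, -1.49, 0.765)–(-0.6302, -1.49, 0.515618)  len=0.2494
  (v5,v7,v1) [++-] → (-0.6302, -1.00428, 0.765)–(-0.6302, -1.49, 0.765)  len=0.4857
  (v3,v7,v2) [-+-] → (-0.6302, 1.49, 0.765)–(-0.6302, 1.49, -0.515618)  len=1.2806
  (v6,v4,v2) [++-] → (-0.6302, 1.00428, -0.765)–(-0.6302, 1.49, -0.765)  len=0.4857
  (v2,v7,v6) [-++] → (-0.6302, 1.49, -0.515618)–(-0.6302, 1.49, -0.765)  len=0.2494

Chained into 1 loop(s):
  loop 1: 8 segments, perimeter = 9.0200
Total perimeter = 9.020

loops=1 perimeter=9.020


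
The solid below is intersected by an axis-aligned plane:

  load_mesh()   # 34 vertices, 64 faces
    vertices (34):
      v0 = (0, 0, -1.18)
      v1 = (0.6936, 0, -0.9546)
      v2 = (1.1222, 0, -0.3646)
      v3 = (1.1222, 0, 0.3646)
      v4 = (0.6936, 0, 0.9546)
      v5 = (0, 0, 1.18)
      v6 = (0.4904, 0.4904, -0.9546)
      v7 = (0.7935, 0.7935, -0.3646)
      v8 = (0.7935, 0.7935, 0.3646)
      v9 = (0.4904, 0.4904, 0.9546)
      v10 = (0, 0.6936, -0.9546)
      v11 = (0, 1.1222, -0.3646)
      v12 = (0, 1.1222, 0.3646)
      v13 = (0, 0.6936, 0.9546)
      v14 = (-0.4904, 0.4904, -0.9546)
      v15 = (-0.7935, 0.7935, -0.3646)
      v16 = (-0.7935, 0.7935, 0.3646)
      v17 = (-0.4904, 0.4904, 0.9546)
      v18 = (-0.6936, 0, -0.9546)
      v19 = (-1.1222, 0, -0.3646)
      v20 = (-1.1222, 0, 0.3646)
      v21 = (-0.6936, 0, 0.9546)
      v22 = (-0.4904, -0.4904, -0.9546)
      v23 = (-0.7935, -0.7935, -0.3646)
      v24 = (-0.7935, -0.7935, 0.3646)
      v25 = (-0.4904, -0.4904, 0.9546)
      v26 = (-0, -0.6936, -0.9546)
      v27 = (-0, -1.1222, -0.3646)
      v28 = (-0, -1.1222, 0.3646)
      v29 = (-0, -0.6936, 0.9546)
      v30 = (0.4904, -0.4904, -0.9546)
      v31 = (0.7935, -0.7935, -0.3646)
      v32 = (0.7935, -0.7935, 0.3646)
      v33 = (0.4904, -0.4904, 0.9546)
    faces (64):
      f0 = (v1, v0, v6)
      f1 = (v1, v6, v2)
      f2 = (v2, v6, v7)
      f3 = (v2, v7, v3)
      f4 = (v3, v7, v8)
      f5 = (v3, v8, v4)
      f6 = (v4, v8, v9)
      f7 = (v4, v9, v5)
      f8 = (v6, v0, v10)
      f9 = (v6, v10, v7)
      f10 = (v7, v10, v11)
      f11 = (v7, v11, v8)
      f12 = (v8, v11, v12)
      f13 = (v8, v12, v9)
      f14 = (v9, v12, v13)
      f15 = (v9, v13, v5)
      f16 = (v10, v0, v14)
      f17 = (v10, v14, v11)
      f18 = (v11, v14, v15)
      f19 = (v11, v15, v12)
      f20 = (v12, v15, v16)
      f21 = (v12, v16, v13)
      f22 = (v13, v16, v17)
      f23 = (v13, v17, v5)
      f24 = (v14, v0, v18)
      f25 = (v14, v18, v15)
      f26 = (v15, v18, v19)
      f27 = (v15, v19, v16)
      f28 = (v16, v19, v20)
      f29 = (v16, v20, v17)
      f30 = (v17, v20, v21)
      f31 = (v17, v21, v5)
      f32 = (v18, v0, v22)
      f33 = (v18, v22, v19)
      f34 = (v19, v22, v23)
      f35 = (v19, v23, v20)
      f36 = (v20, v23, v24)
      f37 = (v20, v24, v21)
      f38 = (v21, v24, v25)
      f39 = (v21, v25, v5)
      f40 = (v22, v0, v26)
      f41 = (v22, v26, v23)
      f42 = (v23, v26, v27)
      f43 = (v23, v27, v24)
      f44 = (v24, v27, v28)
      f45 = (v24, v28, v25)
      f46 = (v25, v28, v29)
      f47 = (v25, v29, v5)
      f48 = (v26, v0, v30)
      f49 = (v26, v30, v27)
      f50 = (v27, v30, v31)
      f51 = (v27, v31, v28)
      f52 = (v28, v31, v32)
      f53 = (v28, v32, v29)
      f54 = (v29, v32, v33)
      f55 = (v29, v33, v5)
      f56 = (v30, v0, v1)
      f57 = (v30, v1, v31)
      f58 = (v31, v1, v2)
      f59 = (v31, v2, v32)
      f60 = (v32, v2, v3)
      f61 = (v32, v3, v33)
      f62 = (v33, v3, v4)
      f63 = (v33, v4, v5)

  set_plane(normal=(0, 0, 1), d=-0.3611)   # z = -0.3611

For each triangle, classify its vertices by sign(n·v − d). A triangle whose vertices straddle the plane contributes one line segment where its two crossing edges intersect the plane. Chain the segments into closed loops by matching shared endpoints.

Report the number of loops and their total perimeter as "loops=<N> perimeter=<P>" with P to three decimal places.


Straddling triangles (16 of 64):
  (v2,v7,v3) [--+] → (0.795078, 0.789691, -0.3611)–(1.1222, 0, -0.3611)  len=0.8548
  (v3,v7,v8) [+-+] → (0.795078, 0.789691, -0.3611)–(0.7935, 0.7935, -0.3611)  len=0.0041
  (v7,v11,v8) [--+] → (0.00380863, 1.12062, -0.3611)–(0.7935, 0.7935, -0.3611)  len=0.8548
  (v8,v11,v12) [+-+] → (0.00380863, 1.12062, -0.3611)–(0, 1.1222, -0.3611)  len=0.0041
  (v11,v15,v12) [--+] → (-0.789691, 0.795078, -0.3611)–(0, 1.1222, -0.3611)  len=0.8548
  (v12,v15,v16) [+-+] → (-0.789691, 0.795078, -0.3611)–(-0.7935, 0.7935, -0.3611)  len=0.0041
  (v15,v19,v16) [--+] → (-1.12062, 0.00380863, -0.3611)–(-0.7935, 0.7935, -0.3611)  len=0.8548
  (v16,v19,v20) [+-+] → (-1.12062, 0.00380863, -0.3611)–(-1.1222, 0, -0.3611)  len=0.0041
  (v19,v23,v20) [--+] → (-0.795078, -0.789691, -0.3611)–(-1.1222, 0, -0.3611)  len=0.8548
  (v20,v23,v24) [+-+] → (-0.795078, -0.789691, -0.3611)–(-0.7935, -0.7935, -0.3611)  len=0.0041
  (v23,v27,v24) [--+] → (-0.00380863, -1.12062, -0.3611)–(-0.7935, -0.7935, -0.3611)  len=0.8548
  (v24,v27,v28) [+-+] → (-0.00380863, -1.12062, -0.3611)–(0, -1.1222, -0.3611)  len=0.0041
  (v27,v31,v28) [--+] → (0.789691, -0.795078, -0.3611)–(0, -1.1222, -0.3611)  len=0.8548
  (v28,v31,v32) [+-+] → (0.789691, -0.795078, -0.3611)–(0.7935, -0.7935, -0.3611)  len=0.0041
  (v31,v2,v32) [--+] → (1.12062, -0.00380863, -0.3611)–(0.7935, -0.7935, -0.3611)  len=0.8548
  (v32,v2,v3) [+-+] → (1.12062, -0.00380863, -0.3611)–(1.1222, 0, -0.3611)  len=0.0041

Chained into 1 loop(s):
  loop 1: 16 segments, perimeter = 6.8711
Total perimeter = 6.871

loops=1 perimeter=6.871


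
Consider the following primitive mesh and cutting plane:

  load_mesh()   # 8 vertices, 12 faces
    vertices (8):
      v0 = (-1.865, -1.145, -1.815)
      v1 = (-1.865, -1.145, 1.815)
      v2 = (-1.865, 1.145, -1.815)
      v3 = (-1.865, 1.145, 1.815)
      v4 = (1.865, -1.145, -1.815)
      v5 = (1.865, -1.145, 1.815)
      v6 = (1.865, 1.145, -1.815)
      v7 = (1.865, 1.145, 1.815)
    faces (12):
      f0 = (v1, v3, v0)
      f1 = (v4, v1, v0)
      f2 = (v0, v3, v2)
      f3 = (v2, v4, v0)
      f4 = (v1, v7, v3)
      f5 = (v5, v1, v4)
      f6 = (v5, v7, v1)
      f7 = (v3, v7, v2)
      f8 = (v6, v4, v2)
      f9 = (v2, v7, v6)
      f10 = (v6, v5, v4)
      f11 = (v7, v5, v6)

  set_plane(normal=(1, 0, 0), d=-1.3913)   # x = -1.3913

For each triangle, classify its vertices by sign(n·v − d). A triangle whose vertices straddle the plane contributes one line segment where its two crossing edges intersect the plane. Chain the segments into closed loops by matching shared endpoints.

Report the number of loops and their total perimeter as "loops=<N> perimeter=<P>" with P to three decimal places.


loops=1 perimeter=11.840

Straddling triangles (8 of 12):
  (v4,v1,v0) [+--] → (-1.3913, -1.145, 1.354)–(-1.3913, -1.145, -1.815)  len=3.1690
  (v2,v4,v0) [-+-] → (-1.3913, 0.854176, -1.815)–(-1.3913, -1.145, -1.815)  len=1.9992
  (v1,v7,v3) [-+-] → (-1.3913, -0.854176, 1.815)–(-1.3913, 1.145, 1.815)  len=1.9992
  (v5,v1,v4) [+-+] → (-1.3913, -1.145, 1.815)–(-1.3913, -1.145, 1.354)  len=0.4610
  (v5,v7,v1) [++-] → (-1.3913, -0.854176, 1.815)–(-1.3913, -1.145, 1.815)  len=0.2908
  (v3,v7,v2) [-+-] → (-1.3913, 1.145, 1.815)–(-1.3913, 1.145, -1.354)  len=3.1690
  (v6,v4,v2) [++-] → (-1.3913, 0.854176, -1.815)–(-1.3913, 1.145, -1.815)  len=0.2908
  (v2,v7,v6) [-++] → (-1.3913, 1.145, -1.354)–(-1.3913, 1.145, -1.815)  len=0.4610

Chained into 1 loop(s):
  loop 1: 8 segments, perimeter = 11.8400
Total perimeter = 11.840


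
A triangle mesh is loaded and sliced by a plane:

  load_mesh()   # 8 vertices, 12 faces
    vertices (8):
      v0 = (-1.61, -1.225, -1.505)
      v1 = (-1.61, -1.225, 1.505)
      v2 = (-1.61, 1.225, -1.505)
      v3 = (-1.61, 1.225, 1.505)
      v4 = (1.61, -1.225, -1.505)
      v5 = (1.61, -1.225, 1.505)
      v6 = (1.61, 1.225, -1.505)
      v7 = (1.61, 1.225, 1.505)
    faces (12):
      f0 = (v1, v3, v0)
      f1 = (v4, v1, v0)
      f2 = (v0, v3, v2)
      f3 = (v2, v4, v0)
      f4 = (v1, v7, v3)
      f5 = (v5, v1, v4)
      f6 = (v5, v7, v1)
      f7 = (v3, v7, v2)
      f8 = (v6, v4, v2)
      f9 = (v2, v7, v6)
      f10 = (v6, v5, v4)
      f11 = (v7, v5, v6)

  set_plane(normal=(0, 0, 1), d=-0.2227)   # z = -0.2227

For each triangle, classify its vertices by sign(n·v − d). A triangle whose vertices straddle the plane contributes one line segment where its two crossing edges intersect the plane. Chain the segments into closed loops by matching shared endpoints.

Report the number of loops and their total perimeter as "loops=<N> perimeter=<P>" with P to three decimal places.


loops=1 perimeter=11.340

Straddling triangles (8 of 12):
  (v1,v3,v0) [++-] → (-1.61, -0.181267, -0.2227)–(-1.61, -1.225, -0.2227)  len=1.0437
  (v4,v1,v0) [-+-] → (0.238237, -1.225, -0.2227)–(-1.61, -1.225, -0.2227)  len=1.8482
  (v0,v3,v2) [-+-] → (-1.61, -0.181267, -0.2227)–(-1.61, 1.225, -0.2227)  len=1.4063
  (v5,v1,v4) [++-] → (0.238237, -1.225, -0.2227)–(1.61, -1.225, -0.2227)  len=1.3718
  (v3,v7,v2) [++-] → (-0.238237, 1.225, -0.2227)–(-1.61, 1.225, -0.2227)  len=1.3718
  (v2,v7,v6) [-+-] → (-0.238237, 1.225, -0.2227)–(1.61, 1.225, -0.2227)  len=1.8482
  (v6,v5,v4) [-+-] → (1.61, 0.181267, -0.2227)–(1.61, -1.225, -0.2227)  len=1.4063
  (v7,v5,v6) [++-] → (1.61, 0.181267, -0.2227)–(1.61, 1.225, -0.2227)  len=1.0437

Chained into 1 loop(s):
  loop 1: 8 segments, perimeter = 11.3400
Total perimeter = 11.340


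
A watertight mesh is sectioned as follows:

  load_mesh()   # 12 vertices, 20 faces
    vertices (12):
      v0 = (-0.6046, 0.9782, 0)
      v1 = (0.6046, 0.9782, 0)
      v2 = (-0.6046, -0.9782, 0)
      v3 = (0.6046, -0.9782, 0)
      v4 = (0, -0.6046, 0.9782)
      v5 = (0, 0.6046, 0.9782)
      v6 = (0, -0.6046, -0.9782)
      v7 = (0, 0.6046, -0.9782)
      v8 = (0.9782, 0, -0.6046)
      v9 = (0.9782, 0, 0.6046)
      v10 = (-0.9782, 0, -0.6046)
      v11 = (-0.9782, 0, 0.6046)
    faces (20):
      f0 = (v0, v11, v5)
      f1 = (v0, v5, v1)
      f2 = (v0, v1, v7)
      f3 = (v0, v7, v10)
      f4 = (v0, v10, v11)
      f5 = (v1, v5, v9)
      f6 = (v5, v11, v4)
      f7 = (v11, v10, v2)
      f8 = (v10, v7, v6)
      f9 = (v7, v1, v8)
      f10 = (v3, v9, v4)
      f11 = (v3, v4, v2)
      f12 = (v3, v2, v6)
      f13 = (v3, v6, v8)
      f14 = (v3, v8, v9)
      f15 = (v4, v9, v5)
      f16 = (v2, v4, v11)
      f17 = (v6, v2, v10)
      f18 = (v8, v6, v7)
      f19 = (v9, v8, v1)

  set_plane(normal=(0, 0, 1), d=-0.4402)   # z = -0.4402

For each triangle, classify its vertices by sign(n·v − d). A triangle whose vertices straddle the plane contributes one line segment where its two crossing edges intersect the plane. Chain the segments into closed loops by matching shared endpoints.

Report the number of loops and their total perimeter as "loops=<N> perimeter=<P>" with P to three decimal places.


Straddling triangles (10 of 20):
  (v0,v1,v7) [++-] → (0.332524, 0.810076, -0.4402)–(-0.332524, 0.810076, -0.4402)  len=0.6650
  (v0,v7,v10) [+--] → (-0.332524, 0.810076, -0.4402)–(-0.876612, 0.265988, -0.4402)  len=0.7695
  (v0,v10,v11) [+-+] → (-0.876612, 0.265988, -0.4402)–(-0.9782, 0, -0.4402)  len=0.2847
  (v11,v10,v2) [+-+] → (-0.9782, 0, -0.4402)–(-0.876612, -0.265988, -0.4402)  len=0.2847
  (v7,v1,v8) [-+-] → (0.332524, 0.810076, -0.4402)–(0.876612, 0.265988, -0.4402)  len=0.7695
  (v3,v2,v6) [++-] → (-0.332524, -0.810076, -0.4402)–(0.332524, -0.810076, -0.4402)  len=0.6650
  (v3,v6,v8) [+--] → (0.332524, -0.810076, -0.4402)–(0.876612, -0.265988, -0.4402)  len=0.7695
  (v3,v8,v9) [+-+] → (0.876612, -0.265988, -0.4402)–(0.9782, 0, -0.4402)  len=0.2847
  (v6,v2,v10) [-+-] → (-0.332524, -0.810076, -0.4402)–(-0.876612, -0.265988, -0.4402)  len=0.7695
  (v9,v8,v1) [+-+] → (0.9782, 0, -0.4402)–(0.876612, 0.265988, -0.4402)  len=0.2847

Chained into 1 loop(s):
  loop 1: 10 segments, perimeter = 5.5468
Total perimeter = 5.547

loops=1 perimeter=5.547


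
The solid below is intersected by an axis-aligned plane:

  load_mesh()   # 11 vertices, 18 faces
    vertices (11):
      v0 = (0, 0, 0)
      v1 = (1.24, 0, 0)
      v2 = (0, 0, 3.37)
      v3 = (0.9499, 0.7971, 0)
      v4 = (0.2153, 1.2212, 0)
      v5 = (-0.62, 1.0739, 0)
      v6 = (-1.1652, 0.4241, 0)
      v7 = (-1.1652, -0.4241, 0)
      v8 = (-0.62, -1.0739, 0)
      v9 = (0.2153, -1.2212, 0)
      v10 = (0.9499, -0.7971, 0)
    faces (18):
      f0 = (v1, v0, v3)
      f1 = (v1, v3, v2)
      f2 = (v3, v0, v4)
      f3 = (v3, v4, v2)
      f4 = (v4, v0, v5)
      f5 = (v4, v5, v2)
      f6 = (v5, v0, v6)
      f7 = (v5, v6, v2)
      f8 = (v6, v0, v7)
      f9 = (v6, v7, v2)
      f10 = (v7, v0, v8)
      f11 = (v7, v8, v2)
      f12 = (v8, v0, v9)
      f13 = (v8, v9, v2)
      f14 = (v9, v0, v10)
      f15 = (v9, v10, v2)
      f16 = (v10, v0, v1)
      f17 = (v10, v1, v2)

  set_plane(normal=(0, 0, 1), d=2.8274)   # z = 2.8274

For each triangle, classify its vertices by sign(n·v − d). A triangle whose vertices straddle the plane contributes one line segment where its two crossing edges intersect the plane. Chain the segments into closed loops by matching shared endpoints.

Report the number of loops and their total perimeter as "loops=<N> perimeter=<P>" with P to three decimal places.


loops=1 perimeter=1.229

Straddling triangles (9 of 18):
  (v1,v3,v2) [--+] → (0.152942, 0.12834, 2.8274)–(0.199651, 0, 2.8274)  len=0.1366
  (v3,v4,v2) [--+] → (0.0346652, 0.196624, 2.8274)–(0.152942, 0.12834, 2.8274)  len=0.1366
  (v4,v5,v2) [--+] → (-0.0998255, 0.172907, 2.8274)–(0.0346652, 0.196624, 2.8274)  len=0.1366
  (v5,v6,v2) [--+] → (-0.187608, 0.0682839, 2.8274)–(-0.0998255, 0.172907, 2.8274)  len=0.1366
  (v6,v7,v2) [--+] → (-0.187608, -0.0682839, 2.8274)–(-0.187608, 0.0682839, 2.8274)  len=0.1366
  (v7,v8,v2) [--+] → (-0.0998255, -0.172907, 2.8274)–(-0.187608, -0.0682839, 2.8274)  len=0.1366
  (v8,v9,v2) [--+] → (0.0346652, -0.196624, 2.8274)–(-0.0998255, -0.172907, 2.8274)  len=0.1366
  (v9,v10,v2) [--+] → (0.152942, -0.12834, 2.8274)–(0.0346652, -0.196624, 2.8274)  len=0.1366
  (v10,v1,v2) [--+] → (0.199651, 0, 2.8274)–(0.152942, -0.12834, 2.8274)  len=0.1366

Chained into 1 loop(s):
  loop 1: 9 segments, perimeter = 1.2291
Total perimeter = 1.229


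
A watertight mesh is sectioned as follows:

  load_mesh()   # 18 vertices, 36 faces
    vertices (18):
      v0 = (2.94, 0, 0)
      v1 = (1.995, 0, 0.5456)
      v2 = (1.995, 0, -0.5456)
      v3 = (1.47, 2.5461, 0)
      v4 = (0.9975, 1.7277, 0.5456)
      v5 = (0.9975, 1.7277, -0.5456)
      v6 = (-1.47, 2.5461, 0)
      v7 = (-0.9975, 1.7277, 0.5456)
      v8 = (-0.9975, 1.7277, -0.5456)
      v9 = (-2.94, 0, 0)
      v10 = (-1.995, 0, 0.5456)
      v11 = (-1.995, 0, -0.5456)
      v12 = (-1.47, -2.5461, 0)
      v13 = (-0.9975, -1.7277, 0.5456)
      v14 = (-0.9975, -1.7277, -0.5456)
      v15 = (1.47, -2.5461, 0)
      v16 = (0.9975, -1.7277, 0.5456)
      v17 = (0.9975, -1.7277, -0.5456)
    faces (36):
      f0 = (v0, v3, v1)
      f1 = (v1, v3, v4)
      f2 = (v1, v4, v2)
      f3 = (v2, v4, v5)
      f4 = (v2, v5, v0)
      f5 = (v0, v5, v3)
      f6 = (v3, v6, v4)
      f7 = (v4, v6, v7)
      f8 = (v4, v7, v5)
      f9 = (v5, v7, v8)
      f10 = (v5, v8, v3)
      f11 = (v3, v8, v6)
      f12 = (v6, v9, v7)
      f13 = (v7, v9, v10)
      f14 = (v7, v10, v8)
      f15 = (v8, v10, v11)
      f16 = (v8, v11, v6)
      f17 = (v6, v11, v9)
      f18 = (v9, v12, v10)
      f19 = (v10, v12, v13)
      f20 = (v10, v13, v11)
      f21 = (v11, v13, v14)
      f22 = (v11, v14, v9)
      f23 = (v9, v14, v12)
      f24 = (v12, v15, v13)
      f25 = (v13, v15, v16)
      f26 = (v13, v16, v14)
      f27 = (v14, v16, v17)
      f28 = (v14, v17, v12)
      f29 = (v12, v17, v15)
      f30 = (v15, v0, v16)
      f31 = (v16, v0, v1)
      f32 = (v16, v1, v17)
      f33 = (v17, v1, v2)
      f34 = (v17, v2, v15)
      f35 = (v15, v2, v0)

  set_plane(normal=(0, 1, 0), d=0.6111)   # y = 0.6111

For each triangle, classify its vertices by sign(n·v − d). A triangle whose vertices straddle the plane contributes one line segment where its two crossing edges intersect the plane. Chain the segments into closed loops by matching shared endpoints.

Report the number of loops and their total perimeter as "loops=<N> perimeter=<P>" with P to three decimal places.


Straddling triangles (12 of 36):
  (v0,v3,v1) [-+-] → (2.58718, 0.6111, 0)–(1.86899, 0.6111, 0.414648)  len=0.8293
  (v1,v3,v4) [-++] → (1.86899, 0.6111, 0.414648)–(1.64218, 0.6111, 0.5456)  len=0.2619
  (v1,v4,v2) [-+-] → (1.64218, 0.6111, 0.5456)–(1.64218, 0.6111, -0.159635)  len=0.7052
  (v2,v4,v5) [-++] → (1.64218, 0.6111, -0.159635)–(1.64218, 0.6111, -0.5456)  len=0.3860
  (v2,v5,v0) [-+-] → (1.64218, 0.6111, -0.5456)–(2.25292, 0.6111, -0.192983)  len=0.7052
  (v0,v5,v3) [-++] → (2.25292, 0.6111, -0.192983)–(2.58718, 0.6111, 0)  len=0.3860
  (v6,v9,v7) [+-+] → (-2.58718, 0.6111, 0)–(-2.25292, 0.6111, 0.192983)  len=0.3860
  (v7,v9,v10) [+--] → (-2.25292, 0.6111, 0.192983)–(-1.64218, 0.6111, 0.5456)  len=0.7052
  (v7,v10,v8) [+-+] → (-1.64218, 0.6111, 0.5456)–(-1.64218, 0.6111, 0.159635)  len=0.3860
  (v8,v10,v11) [+--] → (-1.64218, 0.6111, 0.159635)–(-1.64218, 0.6111, -0.5456)  len=0.7052
  (v8,v11,v6) [+-+] → (-1.64218, 0.6111, -0.5456)–(-1.86899, 0.6111, -0.414648)  len=0.2619
  (v6,v11,v9) [+--] → (-1.86899, 0.6111, -0.414648)–(-2.58718, 0.6111, 0)  len=0.8293

Chained into 2 loop(s):
  loop 1: 6 segments, perimeter = 3.2736
  loop 2: 6 segments, perimeter = 3.2736
Total perimeter = 6.547

loops=2 perimeter=6.547


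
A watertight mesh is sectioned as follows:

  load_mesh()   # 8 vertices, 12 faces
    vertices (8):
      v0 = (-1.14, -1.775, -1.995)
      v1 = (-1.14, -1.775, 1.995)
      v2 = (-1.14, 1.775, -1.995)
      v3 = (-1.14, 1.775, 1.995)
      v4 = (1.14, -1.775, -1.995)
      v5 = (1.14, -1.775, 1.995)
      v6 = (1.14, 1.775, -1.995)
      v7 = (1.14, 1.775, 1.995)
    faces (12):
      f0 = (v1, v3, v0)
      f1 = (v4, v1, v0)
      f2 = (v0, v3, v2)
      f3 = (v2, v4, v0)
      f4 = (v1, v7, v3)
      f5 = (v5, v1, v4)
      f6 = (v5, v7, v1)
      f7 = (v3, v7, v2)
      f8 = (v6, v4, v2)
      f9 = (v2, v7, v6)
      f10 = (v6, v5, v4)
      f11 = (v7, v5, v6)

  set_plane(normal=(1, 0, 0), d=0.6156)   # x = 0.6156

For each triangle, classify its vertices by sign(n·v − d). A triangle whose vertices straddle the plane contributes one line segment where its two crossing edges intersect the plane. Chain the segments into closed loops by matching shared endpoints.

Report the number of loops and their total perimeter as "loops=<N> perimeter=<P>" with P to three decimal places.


Straddling triangles (8 of 12):
  (v4,v1,v0) [+--] → (0.6156, -1.775, -1.0773)–(0.6156, -1.775, -1.995)  len=0.9177
  (v2,v4,v0) [-+-] → (0.6156, -0.9585, -1.995)–(0.6156, -1.775, -1.995)  len=0.8165
  (v1,v7,v3) [-+-] → (0.6156, 0.9585, 1.995)–(0.6156, 1.775, 1.995)  len=0.8165
  (v5,v1,v4) [+-+] → (0.6156, -1.775, 1.995)–(0.6156, -1.775, -1.0773)  len=3.0723
  (v5,v7,v1) [++-] → (0.6156, 0.9585, 1.995)–(0.6156, -1.775, 1.995)  len=2.7335
  (v3,v7,v2) [-+-] → (0.6156, 1.775, 1.995)–(0.6156, 1.775, 1.0773)  len=0.9177
  (v6,v4,v2) [++-] → (0.6156, -0.9585, -1.995)–(0.6156, 1.775, -1.995)  len=2.7335
  (v2,v7,v6) [-++] → (0.6156, 1.775, 1.0773)–(0.6156, 1.775, -1.995)  len=3.0723

Chained into 1 loop(s):
  loop 1: 8 segments, perimeter = 15.0800
Total perimeter = 15.080

loops=1 perimeter=15.080


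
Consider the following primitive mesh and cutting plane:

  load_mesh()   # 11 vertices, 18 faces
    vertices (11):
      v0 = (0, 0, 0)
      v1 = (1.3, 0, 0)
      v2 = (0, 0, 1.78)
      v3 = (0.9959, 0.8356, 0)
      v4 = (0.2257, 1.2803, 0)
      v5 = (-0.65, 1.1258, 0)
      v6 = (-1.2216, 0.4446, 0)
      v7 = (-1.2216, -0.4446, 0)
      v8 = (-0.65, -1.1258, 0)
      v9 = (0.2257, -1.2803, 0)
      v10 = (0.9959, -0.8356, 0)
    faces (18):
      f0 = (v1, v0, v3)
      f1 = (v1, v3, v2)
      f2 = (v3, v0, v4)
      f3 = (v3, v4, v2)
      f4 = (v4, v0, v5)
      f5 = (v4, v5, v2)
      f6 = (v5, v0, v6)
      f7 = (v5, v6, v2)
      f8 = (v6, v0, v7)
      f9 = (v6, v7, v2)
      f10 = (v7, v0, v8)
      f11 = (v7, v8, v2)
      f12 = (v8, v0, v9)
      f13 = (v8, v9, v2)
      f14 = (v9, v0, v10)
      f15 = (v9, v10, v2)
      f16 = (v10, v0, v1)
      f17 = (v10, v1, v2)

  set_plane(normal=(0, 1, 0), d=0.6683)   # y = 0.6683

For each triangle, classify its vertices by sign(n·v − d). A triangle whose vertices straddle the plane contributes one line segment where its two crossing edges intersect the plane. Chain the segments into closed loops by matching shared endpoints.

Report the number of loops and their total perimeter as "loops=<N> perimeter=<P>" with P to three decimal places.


loops=1 perimeter=4.862

Straddling triangles (8 of 18):
  (v1,v0,v3) [--+] → (0.796505, 0.6683, 0)–(1.05679, 0.6683, 0)  len=0.2603
  (v1,v3,v2) [-+-] → (1.05679, 0.6683, 0)–(0.796505, 0.6683, 0.356383)  len=0.4413
  (v3,v0,v4) [+-+] → (0.796505, 0.6683, 0)–(0.117812, 0.6683, 0)  len=0.6787
  (v3,v4,v2) [++-] → (0.117812, 0.6683, 0.850863)–(0.796505, 0.6683, 0.356383)  len=0.8397
  (v4,v0,v5) [+-+] → (0.117812, 0.6683, 0)–(-0.385855, 0.6683, 0)  len=0.5037
  (v4,v5,v2) [++-] → (-0.385855, 0.6683, 0.723352)–(0.117812, 0.6683, 0.850863)  len=0.5196
  (v5,v0,v6) [+--] → (-0.385855, 0.6683, 0)–(-1.03389, 0.6683, 0)  len=0.6480
  (v5,v6,v2) [+--] → (-1.03389, 0.6683, 0)–(-0.385855, 0.6683, 0.723352)  len=0.9712

Chained into 1 loop(s):
  loop 1: 8 segments, perimeter = 4.8624
Total perimeter = 4.862


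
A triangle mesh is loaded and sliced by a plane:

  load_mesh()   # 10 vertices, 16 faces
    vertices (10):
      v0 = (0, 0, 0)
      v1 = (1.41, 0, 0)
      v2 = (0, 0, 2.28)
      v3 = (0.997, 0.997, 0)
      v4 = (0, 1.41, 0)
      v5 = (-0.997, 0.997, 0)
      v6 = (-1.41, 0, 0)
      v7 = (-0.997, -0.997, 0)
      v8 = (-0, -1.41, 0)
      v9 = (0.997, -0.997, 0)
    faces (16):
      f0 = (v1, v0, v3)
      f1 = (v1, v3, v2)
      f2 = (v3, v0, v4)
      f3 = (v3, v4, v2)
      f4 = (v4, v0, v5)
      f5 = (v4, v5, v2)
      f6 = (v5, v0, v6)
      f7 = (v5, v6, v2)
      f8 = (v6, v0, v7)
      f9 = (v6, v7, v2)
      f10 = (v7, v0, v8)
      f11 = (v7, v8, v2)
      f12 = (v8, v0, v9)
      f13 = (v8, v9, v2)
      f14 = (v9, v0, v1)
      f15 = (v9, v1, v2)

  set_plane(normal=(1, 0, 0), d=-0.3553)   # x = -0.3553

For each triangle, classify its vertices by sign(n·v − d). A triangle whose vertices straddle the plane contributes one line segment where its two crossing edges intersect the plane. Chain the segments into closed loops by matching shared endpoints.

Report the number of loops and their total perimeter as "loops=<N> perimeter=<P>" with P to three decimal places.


loops=1 perimeter=6.832

Straddling triangles (8 of 16):
  (v4,v0,v5) [++-] → (-0.3553, 0.3553, 0)–(-0.3553, 1.26282, 0)  len=0.9075
  (v4,v5,v2) [+-+] → (-0.3553, 1.26282, 0)–(-0.3553, 0.3553, 1.46748)  len=1.7254
  (v5,v0,v6) [-+-] → (-0.3553, 0.3553, 0)–(-0.3553, 0, 0)  len=0.3553
  (v5,v6,v2) [--+] → (-0.3553, 0, 1.70547)–(-0.3553, 0.3553, 1.46748)  len=0.4276
  (v6,v0,v7) [-+-] → (-0.3553, 0, 0)–(-0.3553, -0.3553, 0)  len=0.3553
  (v6,v7,v2) [--+] → (-0.3553, -0.3553, 1.46748)–(-0.3553, 0, 1.70547)  len=0.4276
  (v7,v0,v8) [-++] → (-0.3553, -0.3553, 0)–(-0.3553, -1.26282, 0)  len=0.9075
  (v7,v8,v2) [-++] → (-0.3553, -1.26282, 0)–(-0.3553, -0.3553, 1.46748)  len=1.7254

Chained into 1 loop(s):
  loop 1: 8 segments, perimeter = 6.8318
Total perimeter = 6.832


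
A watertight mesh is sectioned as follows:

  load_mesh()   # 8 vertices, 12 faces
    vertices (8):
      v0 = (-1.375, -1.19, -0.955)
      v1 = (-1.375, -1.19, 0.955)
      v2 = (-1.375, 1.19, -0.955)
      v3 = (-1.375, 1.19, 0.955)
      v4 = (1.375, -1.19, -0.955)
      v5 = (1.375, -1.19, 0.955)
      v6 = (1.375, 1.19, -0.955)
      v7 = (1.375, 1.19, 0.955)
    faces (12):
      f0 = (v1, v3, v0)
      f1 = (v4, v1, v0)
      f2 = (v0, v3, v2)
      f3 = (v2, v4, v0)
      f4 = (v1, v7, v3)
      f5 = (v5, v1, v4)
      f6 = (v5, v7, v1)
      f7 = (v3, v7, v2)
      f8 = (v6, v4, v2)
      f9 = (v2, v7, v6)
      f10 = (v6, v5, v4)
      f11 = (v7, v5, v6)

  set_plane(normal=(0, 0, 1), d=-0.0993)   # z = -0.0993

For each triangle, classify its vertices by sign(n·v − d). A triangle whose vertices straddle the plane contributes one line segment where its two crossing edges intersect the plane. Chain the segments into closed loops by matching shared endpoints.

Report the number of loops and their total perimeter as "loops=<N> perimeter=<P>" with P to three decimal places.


Straddling triangles (8 of 12):
  (v1,v3,v0) [++-] → (-1.375, -0.123735, -0.0993)–(-1.375, -1.19, -0.0993)  len=1.0663
  (v4,v1,v0) [-+-] → (0.142971, -1.19, -0.0993)–(-1.375, -1.19, -0.0993)  len=1.5180
  (v0,v3,v2) [-+-] → (-1.375, -0.123735, -0.0993)–(-1.375, 1.19, -0.0993)  len=1.3137
  (v5,v1,v4) [++-] → (0.142971, -1.19, -0.0993)–(1.375, -1.19, -0.0993)  len=1.2320
  (v3,v7,v2) [++-] → (-0.142971, 1.19, -0.0993)–(-1.375, 1.19, -0.0993)  len=1.2320
  (v2,v7,v6) [-+-] → (-0.142971, 1.19, -0.0993)–(1.375, 1.19, -0.0993)  len=1.5180
  (v6,v5,v4) [-+-] → (1.375, 0.123735, -0.0993)–(1.375, -1.19, -0.0993)  len=1.3137
  (v7,v5,v6) [++-] → (1.375, 0.123735, -0.0993)–(1.375, 1.19, -0.0993)  len=1.0663

Chained into 1 loop(s):
  loop 1: 8 segments, perimeter = 10.2600
Total perimeter = 10.260

loops=1 perimeter=10.260


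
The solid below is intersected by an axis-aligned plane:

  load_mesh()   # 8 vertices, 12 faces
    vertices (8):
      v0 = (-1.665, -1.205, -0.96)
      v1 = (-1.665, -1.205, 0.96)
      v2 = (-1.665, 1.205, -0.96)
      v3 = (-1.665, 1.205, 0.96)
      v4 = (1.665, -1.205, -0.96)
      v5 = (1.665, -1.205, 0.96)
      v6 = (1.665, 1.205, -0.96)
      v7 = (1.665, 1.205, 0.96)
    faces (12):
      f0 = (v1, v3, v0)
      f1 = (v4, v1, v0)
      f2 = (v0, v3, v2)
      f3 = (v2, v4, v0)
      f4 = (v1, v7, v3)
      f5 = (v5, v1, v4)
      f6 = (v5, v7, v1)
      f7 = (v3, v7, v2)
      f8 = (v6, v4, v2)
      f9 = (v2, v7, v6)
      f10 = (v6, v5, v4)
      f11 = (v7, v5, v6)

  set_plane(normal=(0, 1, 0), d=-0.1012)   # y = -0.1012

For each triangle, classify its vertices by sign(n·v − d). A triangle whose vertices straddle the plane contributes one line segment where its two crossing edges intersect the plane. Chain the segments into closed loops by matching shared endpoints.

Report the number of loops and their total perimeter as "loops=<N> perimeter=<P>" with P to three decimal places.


loops=1 perimeter=10.500

Straddling triangles (8 of 12):
  (v1,v3,v0) [-+-] → (-1.665, -0.1012, 0.96)–(-1.665, -0.1012, -0.0806241)  len=1.0406
  (v0,v3,v2) [-++] → (-1.665, -0.1012, -0.0806241)–(-1.665, -0.1012, -0.96)  len=0.8794
  (v2,v4,v0) [+--] → (0.139832, -0.1012, -0.96)–(-1.665, -0.1012, -0.96)  len=1.8048
  (v1,v7,v3) [-++] → (-0.139832, -0.1012, 0.96)–(-1.665, -0.1012, 0.96)  len=1.5252
  (v5,v7,v1) [-+-] → (1.665, -0.1012, 0.96)–(-0.139832, -0.1012, 0.96)  len=1.8048
  (v6,v4,v2) [+-+] → (1.665, -0.1012, -0.96)–(0.139832, -0.1012, -0.96)  len=1.5252
  (v6,v5,v4) [+--] → (1.665, -0.1012, 0.0806241)–(1.665, -0.1012, -0.96)  len=1.0406
  (v7,v5,v6) [+-+] → (1.665, -0.1012, 0.96)–(1.665, -0.1012, 0.0806241)  len=0.8794

Chained into 1 loop(s):
  loop 1: 8 segments, perimeter = 10.5000
Total perimeter = 10.500


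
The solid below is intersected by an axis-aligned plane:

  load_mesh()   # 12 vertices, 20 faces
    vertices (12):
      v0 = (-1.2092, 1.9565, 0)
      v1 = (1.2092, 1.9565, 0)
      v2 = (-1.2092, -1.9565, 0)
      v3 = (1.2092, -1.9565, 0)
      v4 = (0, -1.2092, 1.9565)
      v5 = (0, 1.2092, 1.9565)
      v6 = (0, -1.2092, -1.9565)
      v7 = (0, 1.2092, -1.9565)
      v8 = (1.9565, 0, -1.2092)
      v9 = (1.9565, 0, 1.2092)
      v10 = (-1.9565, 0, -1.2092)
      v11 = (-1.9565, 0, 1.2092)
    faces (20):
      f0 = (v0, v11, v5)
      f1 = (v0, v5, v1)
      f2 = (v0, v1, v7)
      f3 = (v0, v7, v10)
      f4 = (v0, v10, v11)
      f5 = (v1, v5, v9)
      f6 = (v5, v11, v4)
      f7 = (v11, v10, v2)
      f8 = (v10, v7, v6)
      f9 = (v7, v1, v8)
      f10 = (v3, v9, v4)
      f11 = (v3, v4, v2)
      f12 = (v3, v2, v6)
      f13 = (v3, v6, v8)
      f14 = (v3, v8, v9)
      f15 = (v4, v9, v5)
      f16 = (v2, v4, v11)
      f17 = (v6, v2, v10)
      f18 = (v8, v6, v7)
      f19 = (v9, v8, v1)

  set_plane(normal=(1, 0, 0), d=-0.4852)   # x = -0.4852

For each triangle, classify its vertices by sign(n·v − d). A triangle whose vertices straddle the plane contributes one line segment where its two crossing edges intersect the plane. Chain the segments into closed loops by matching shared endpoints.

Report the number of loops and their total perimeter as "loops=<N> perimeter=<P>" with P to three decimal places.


loops=1 perimeter=12.046

Straddling triangles (10 of 20):
  (v0,v11,v5) [--+] → (-0.4852, 0.909326, 1.77117)–(-0.4852, 1.50906, 1.17144)  len=0.8482
  (v0,v5,v1) [-++] → (-0.4852, 1.50906, 1.17144)–(-0.4852, 1.9565, 0)  len=1.2540
  (v0,v1,v7) [-++] → (-0.4852, 1.9565, 0)–(-0.4852, 1.50906, -1.17144)  len=1.2540
  (v0,v7,v10) [-+-] → (-0.4852, 1.50906, -1.17144)–(-0.4852, 0.909326, -1.77117)  len=0.8482
  (v5,v11,v4) [+-+] → (-0.4852, 0.909326, 1.77117)–(-0.4852, -0.909326, 1.77117)  len=1.8187
  (v10,v7,v6) [-++] → (-0.4852, 0.909326, -1.77117)–(-0.4852, -0.909326, -1.77117)  len=1.8187
  (v3,v4,v2) [++-] → (-0.4852, -1.50906, 1.17144)–(-0.4852, -1.9565, 0)  len=1.2540
  (v3,v2,v6) [+-+] → (-0.4852, -1.9565, 0)–(-0.4852, -1.50906, -1.17144)  len=1.2540
  (v2,v4,v11) [-+-] → (-0.4852, -1.50906, 1.17144)–(-0.4852, -0.909326, 1.77117)  len=0.8482
  (v6,v2,v10) [+--] → (-0.4852, -1.50906, -1.17144)–(-0.4852, -0.909326, -1.77117)  len=0.8482

Chained into 1 loop(s):
  loop 1: 10 segments, perimeter = 12.0458
Total perimeter = 12.046


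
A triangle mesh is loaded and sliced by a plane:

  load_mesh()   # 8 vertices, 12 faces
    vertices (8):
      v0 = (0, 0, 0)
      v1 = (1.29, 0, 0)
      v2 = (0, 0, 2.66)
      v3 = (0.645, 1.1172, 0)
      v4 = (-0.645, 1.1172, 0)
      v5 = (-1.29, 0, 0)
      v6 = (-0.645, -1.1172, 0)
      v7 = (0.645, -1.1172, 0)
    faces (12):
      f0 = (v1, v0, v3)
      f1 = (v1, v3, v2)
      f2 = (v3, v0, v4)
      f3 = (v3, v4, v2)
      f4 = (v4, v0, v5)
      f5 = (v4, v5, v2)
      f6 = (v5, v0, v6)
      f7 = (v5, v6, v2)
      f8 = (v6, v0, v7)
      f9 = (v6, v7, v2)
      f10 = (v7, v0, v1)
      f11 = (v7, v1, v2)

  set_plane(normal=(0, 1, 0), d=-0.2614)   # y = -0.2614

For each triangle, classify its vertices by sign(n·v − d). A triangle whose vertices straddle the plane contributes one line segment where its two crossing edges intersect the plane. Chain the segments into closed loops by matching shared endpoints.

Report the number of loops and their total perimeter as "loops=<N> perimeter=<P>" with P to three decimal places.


Straddling triangles (6 of 12):
  (v5,v0,v6) [++-] → (-0.150916, -0.2614, 0)–(-1.13908, -0.2614, 0)  len=0.9882
  (v5,v6,v2) [+-+] → (-1.13908, -0.2614, 0)–(-0.150916, -0.2614, 2.03762)  len=2.2646
  (v6,v0,v7) [-+-] → (-0.150916, -0.2614, 0)–(0.150916, -0.2614, 0)  len=0.3018
  (v6,v7,v2) [--+] → (0.150916, -0.2614, 2.03762)–(-0.150916, -0.2614, 2.03762)  len=0.3018
  (v7,v0,v1) [-++] → (0.150916, -0.2614, 0)–(1.13908, -0.2614, 0)  len=0.9882
  (v7,v1,v2) [-++] → (1.13908, -0.2614, 0)–(0.150916, -0.2614, 2.03762)  len=2.2646

Chained into 1 loop(s):
  loop 1: 6 segments, perimeter = 7.1092
Total perimeter = 7.109

loops=1 perimeter=7.109


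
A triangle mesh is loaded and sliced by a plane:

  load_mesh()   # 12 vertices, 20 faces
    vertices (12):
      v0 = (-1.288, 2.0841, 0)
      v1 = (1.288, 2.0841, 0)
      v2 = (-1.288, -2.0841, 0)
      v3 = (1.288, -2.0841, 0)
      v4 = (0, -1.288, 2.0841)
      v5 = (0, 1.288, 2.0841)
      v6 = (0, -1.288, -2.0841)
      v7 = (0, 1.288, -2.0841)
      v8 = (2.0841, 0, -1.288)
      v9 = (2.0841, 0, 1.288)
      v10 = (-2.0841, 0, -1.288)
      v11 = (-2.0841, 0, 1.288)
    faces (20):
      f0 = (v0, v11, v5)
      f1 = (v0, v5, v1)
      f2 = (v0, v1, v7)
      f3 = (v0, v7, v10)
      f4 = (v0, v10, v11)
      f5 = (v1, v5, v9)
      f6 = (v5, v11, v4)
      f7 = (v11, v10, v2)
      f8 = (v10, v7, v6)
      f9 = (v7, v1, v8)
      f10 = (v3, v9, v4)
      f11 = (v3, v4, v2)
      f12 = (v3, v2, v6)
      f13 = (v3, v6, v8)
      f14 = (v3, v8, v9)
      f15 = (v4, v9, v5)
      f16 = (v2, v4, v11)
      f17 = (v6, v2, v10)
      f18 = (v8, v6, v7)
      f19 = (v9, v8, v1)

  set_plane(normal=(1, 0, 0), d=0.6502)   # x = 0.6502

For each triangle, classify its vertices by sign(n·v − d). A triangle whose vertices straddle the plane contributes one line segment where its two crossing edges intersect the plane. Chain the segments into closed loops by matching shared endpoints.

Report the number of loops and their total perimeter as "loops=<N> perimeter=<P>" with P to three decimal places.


Straddling triangles (10 of 20):
  (v0,v5,v1) [--+] → (0.6502, 1.68988, 1.03202)–(0.6502, 2.0841, 0)  len=1.1047
  (v0,v1,v7) [-+-] → (0.6502, 2.0841, 0)–(0.6502, 1.68988, -1.03202)  len=1.1047
  (v1,v5,v9) [+-+] → (0.6502, 1.68988, 1.03202)–(0.6502, 0.886168, 1.83573)  len=1.1366
  (v7,v1,v8) [-++] → (0.6502, 1.68988, -1.03202)–(0.6502, 0.886168, -1.83573)  len=1.1366
  (v3,v9,v4) [++-] → (0.6502, -0.886168, 1.83573)–(0.6502, -1.68988, 1.03202)  len=1.1366
  (v3,v4,v2) [+--] → (0.6502, -1.68988, 1.03202)–(0.6502, -2.0841, 0)  len=1.1047
  (v3,v2,v6) [+--] → (0.6502, -2.0841, 0)–(0.6502, -1.68988, -1.03202)  len=1.1047
  (v3,v6,v8) [+-+] → (0.6502, -1.68988, -1.03202)–(0.6502, -0.886168, -1.83573)  len=1.1366
  (v4,v9,v5) [-+-] → (0.6502, -0.886168, 1.83573)–(0.6502, 0.886168, 1.83573)  len=1.7723
  (v8,v6,v7) [+--] → (0.6502, -0.886168, -1.83573)–(0.6502, 0.886168, -1.83573)  len=1.7723

Chained into 1 loop(s):
  loop 1: 10 segments, perimeter = 12.5102
Total perimeter = 12.510

loops=1 perimeter=12.510
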